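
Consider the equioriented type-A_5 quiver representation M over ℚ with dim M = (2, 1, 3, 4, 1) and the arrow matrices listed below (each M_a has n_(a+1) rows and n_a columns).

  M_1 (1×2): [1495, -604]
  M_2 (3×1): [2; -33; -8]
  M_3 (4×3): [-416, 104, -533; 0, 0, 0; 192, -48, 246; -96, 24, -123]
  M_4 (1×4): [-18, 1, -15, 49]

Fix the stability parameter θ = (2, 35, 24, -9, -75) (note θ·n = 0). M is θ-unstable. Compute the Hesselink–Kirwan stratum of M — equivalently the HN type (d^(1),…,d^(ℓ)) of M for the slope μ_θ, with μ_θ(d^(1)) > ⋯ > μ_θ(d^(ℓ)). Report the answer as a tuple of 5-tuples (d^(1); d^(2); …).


Via rank(M_{q-1}∘⋯∘M_p): M ≅ I[1,1], I[1,3], I[3,3], I[3,5], I[4,4]^3.
μ_θ-semistable layers: μ^(1)=59/2; μ^(2)=24; μ^(3)=2; μ^(4)=-9; μ^(5)=-20

((0, 1, 1, 0, 0); (0, 0, 1, 0, 0); (2, 0, 0, 0, 0); (0, 0, 0, 3, 0); (0, 0, 1, 1, 1))


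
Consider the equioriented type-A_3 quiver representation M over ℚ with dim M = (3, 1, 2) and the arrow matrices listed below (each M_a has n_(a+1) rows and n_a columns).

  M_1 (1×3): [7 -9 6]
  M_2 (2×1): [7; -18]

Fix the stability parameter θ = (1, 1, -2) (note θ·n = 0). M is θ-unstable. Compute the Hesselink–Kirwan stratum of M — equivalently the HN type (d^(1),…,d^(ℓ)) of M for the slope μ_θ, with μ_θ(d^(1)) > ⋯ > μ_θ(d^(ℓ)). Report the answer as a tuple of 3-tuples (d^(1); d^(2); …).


Interval decomposition of M: I[1,1]^2, I[1,3], I[3,3].
HN type (ℓ=3): μ^(1)=1; μ^(2)=0; μ^(3)=-2

((2, 0, 0); (1, 1, 1); (0, 0, 1))


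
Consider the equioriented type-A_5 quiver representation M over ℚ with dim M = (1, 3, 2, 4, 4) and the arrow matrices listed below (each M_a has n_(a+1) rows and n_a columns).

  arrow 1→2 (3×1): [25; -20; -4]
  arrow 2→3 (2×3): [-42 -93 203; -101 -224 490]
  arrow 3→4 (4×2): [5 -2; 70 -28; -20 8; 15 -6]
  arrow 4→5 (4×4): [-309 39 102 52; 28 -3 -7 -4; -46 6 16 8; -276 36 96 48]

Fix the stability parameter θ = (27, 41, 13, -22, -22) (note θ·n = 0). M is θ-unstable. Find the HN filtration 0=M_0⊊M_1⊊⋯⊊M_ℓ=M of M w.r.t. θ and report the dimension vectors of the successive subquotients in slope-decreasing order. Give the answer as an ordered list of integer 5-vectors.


Interval decomposition of M: I[1,3], I[2,2], I[2,5], I[4,4]^2, I[4,5], I[5,5]^2.
HN type (ℓ=4): μ^(1)=41; μ^(2)=27; μ^(3)=5/2; μ^(4)=-22

((0, 1, 0, 0, 0); (1, 1, 1, 0, 0); (0, 1, 1, 1, 1); (0, 0, 0, 3, 3))


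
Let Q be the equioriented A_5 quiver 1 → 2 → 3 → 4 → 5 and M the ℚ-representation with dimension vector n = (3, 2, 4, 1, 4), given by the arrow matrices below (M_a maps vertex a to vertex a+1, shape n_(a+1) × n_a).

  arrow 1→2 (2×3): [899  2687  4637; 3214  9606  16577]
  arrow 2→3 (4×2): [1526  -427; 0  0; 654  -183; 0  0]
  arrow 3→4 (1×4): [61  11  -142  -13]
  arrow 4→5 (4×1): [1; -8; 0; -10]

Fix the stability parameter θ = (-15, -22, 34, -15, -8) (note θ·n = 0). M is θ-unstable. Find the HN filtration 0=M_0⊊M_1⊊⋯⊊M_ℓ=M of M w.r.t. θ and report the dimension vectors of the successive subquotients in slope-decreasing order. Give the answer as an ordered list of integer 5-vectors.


Barcode: M ≅ I[1,1], I[1,2], I[1,5], I[3,3]^3, I[5,5]^3. HN layers by μ_θ (5 steps, strictly decreasing):
  μ^(1)=34; μ^(2)=11/3; μ^(3)=-8; μ^(4)=-15; μ^(5)=-37/2

((0, 0, 3, 0, 0); (0, 0, 1, 1, 1); (0, 0, 0, 0, 3); (1, 0, 0, 0, 0); (2, 2, 0, 0, 0))


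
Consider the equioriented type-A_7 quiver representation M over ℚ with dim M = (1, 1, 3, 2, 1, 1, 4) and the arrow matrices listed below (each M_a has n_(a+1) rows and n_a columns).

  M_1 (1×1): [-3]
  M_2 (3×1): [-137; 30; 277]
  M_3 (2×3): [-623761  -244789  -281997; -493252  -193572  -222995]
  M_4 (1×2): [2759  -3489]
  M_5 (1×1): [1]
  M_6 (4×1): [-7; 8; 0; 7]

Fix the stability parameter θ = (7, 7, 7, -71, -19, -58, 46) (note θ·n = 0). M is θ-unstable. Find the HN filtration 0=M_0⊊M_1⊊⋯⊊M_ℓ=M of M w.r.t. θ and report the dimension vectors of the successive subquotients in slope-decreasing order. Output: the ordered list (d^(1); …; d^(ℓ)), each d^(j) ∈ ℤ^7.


Interval decomposition of M: I[1,7], I[3,3], I[3,4], I[7,7]^3.
HN type (ℓ=4): μ^(1)=46; μ^(2)=7; μ^(3)=-127/6; μ^(4)=-32

((0, 0, 0, 0, 0, 0, 4); (0, 0, 1, 0, 0, 0, 0); (1, 1, 1, 1, 1, 1, 0); (0, 0, 1, 1, 0, 0, 0))


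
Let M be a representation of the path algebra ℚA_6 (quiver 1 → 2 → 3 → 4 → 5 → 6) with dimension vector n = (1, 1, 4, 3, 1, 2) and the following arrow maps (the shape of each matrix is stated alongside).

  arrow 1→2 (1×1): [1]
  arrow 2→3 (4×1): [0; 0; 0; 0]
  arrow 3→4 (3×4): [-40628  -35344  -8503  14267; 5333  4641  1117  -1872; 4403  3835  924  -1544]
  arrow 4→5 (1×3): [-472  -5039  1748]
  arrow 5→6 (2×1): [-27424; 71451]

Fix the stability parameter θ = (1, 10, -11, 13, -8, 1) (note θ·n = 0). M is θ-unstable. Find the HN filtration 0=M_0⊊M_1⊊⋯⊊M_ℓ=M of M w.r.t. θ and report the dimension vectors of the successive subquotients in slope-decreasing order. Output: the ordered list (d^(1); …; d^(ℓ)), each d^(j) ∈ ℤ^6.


Interval decomposition of M: I[1,2], I[3,3], I[3,4]^2, I[3,6], I[6,6].
HN type (ℓ=5): μ^(1)=13; μ^(2)=10; μ^(3)=2; μ^(4)=1; μ^(5)=-11

((0, 0, 0, 2, 0, 0); (0, 1, 0, 0, 0, 0); (0, 0, 0, 1, 1, 1); (1, 0, 0, 0, 0, 1); (0, 0, 4, 0, 0, 0))


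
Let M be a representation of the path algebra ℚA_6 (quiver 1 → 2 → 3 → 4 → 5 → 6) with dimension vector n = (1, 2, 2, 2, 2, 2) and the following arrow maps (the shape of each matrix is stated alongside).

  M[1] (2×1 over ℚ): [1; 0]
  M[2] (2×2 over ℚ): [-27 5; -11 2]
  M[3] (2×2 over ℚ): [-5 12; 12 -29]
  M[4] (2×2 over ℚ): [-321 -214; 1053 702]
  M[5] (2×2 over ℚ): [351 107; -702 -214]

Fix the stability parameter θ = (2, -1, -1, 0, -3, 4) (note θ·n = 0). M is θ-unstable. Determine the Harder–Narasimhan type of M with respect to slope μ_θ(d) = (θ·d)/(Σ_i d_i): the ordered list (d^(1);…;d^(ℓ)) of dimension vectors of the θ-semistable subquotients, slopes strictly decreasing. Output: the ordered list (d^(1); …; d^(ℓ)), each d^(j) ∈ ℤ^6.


Via rank(M_{q-1}∘⋯∘M_p): M ≅ I[1,5], I[2,4], I[5,6], I[6,6].
μ_θ-semistable layers: μ^(1)=4; μ^(2)=0; μ^(3)=-3/5; μ^(4)=-1; μ^(5)=-3

((0, 0, 0, 0, 0, 2); (0, 0, 0, 1, 0, 0); (1, 1, 1, 1, 1, 0); (0, 1, 1, 0, 0, 0); (0, 0, 0, 0, 1, 0))


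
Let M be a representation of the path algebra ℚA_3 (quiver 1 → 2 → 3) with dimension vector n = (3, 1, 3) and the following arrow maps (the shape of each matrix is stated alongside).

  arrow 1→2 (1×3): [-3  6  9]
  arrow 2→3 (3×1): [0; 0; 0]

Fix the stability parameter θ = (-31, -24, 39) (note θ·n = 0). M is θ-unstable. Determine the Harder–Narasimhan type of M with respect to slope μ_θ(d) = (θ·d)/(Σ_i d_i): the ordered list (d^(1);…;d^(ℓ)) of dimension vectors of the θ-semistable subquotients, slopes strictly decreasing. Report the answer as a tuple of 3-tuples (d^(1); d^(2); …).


Barcode: M ≅ I[1,1]^2, I[1,2], I[3,3]^3. HN layers by μ_θ (3 steps, strictly decreasing):
  μ^(1)=39; μ^(2)=-24; μ^(3)=-31

((0, 0, 3); (0, 1, 0); (3, 0, 0))


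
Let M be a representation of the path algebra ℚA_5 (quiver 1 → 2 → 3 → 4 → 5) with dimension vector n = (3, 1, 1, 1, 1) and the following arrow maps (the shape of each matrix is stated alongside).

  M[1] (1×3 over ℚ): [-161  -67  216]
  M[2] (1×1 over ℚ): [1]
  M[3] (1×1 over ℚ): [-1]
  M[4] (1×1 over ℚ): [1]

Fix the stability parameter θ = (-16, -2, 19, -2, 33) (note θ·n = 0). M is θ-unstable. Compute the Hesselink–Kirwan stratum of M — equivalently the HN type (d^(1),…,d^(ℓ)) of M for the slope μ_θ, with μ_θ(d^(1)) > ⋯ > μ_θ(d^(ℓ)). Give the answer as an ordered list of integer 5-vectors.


Via rank(M_{q-1}∘⋯∘M_p): M ≅ I[1,1]^2, I[1,5].
μ_θ-semistable layers: μ^(1)=33; μ^(2)=17/2; μ^(3)=-2; μ^(4)=-16

((0, 0, 0, 0, 1); (0, 0, 1, 1, 0); (0, 1, 0, 0, 0); (3, 0, 0, 0, 0))


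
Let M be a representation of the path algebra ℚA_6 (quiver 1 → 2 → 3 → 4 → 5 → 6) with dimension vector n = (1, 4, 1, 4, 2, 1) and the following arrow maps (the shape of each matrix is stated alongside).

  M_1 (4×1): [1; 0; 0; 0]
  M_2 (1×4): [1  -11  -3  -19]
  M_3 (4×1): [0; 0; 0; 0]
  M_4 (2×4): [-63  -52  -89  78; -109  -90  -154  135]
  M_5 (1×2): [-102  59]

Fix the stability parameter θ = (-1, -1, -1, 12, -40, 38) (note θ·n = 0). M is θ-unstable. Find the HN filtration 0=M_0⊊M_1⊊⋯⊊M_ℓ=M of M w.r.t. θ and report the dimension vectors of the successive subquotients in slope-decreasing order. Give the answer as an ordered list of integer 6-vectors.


Barcode: M ≅ I[1,3], I[2,2]^3, I[4,4]^2, I[4,5], I[4,6]. HN layers by μ_θ (4 steps, strictly decreasing):
  μ^(1)=38; μ^(2)=12; μ^(3)=-1; μ^(4)=-14

((0, 0, 0, 0, 0, 1); (0, 0, 0, 2, 0, 0); (1, 4, 1, 0, 0, 0); (0, 0, 0, 2, 2, 0))


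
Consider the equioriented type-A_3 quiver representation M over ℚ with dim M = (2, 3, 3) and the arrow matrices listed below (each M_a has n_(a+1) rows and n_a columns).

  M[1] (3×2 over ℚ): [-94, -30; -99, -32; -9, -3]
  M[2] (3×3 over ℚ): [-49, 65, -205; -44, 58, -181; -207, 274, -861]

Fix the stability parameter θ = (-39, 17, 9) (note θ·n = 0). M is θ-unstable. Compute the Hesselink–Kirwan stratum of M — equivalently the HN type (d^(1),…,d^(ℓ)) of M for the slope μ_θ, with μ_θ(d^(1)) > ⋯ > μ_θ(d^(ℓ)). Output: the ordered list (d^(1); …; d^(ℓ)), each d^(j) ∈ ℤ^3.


Via rank(M_{q-1}∘⋯∘M_p): M ≅ I[1,3]^2, I[2,3].
μ_θ-semistable layers: μ^(1)=13; μ^(2)=-39

((0, 3, 3); (2, 0, 0))


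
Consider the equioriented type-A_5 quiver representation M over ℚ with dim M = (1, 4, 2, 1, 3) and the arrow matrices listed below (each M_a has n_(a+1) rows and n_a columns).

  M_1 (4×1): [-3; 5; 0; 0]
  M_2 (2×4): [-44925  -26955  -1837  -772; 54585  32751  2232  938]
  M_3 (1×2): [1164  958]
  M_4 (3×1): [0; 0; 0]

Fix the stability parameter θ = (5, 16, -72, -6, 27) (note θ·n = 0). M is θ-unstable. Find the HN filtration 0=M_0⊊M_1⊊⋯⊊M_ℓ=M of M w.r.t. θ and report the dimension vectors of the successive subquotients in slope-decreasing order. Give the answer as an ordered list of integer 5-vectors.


Via rank(M_{q-1}∘⋯∘M_p): M ≅ I[1,2], I[2,2], I[2,3], I[2,4], I[5,5]^3.
μ_θ-semistable layers: μ^(1)=27; μ^(2)=16; μ^(3)=5; μ^(4)=-6; μ^(5)=-28

((0, 0, 0, 0, 3); (0, 2, 0, 0, 0); (1, 0, 0, 0, 0); (0, 0, 0, 1, 0); (0, 2, 2, 0, 0))


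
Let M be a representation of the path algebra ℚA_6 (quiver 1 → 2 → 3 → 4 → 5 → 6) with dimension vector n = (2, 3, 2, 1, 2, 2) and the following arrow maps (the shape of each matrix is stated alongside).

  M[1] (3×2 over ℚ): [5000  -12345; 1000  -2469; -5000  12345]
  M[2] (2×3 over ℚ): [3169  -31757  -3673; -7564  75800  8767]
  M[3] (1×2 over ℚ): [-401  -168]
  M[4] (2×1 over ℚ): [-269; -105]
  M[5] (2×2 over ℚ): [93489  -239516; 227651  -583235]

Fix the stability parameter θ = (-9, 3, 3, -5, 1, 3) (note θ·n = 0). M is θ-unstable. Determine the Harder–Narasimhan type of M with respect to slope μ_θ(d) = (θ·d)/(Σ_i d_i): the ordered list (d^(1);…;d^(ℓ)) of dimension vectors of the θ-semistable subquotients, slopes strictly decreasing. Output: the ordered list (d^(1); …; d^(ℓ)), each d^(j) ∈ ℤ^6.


Interval decomposition of M: I[1,1], I[1,6], I[2,2], I[2,3], I[5,6].
HN type (ℓ=4): μ^(1)=3; μ^(2)=1; μ^(3)=1/3; μ^(4)=-9

((0, 2, 1, 0, 0, 2); (0, 0, 0, 0, 2, 0); (0, 1, 1, 1, 0, 0); (2, 0, 0, 0, 0, 0))


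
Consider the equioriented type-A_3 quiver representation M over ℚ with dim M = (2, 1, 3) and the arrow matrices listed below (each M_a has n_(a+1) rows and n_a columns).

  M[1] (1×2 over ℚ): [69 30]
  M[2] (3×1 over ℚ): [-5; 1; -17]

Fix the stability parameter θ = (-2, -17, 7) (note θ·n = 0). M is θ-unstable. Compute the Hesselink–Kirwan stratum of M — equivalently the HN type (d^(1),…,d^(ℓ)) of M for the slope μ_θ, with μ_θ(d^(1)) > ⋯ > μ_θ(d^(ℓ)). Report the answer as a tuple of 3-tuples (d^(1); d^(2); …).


Via rank(M_{q-1}∘⋯∘M_p): M ≅ I[1,1], I[1,3], I[3,3]^2.
μ_θ-semistable layers: μ^(1)=7; μ^(2)=-2; μ^(3)=-19/2

((0, 0, 3); (1, 0, 0); (1, 1, 0))


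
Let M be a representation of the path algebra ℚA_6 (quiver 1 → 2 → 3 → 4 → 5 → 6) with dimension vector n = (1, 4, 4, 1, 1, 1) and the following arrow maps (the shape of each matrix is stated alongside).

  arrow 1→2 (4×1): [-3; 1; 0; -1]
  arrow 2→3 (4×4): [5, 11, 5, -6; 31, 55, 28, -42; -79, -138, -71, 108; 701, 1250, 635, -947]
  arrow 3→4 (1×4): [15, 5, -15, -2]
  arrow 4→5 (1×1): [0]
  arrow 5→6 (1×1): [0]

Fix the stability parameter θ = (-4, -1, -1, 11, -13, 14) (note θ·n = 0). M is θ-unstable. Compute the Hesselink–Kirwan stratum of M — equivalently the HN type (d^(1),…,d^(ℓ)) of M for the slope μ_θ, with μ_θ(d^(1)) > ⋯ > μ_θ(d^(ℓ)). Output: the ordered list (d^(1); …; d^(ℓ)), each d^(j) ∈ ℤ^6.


Via rank(M_{q-1}∘⋯∘M_p): M ≅ I[1,4], I[2,3]^3, I[5,5], I[6,6].
μ_θ-semistable layers: μ^(1)=14; μ^(2)=11; μ^(3)=-1; μ^(4)=-4; μ^(5)=-13

((0, 0, 0, 0, 0, 1); (0, 0, 0, 1, 0, 0); (0, 4, 4, 0, 0, 0); (1, 0, 0, 0, 0, 0); (0, 0, 0, 0, 1, 0))


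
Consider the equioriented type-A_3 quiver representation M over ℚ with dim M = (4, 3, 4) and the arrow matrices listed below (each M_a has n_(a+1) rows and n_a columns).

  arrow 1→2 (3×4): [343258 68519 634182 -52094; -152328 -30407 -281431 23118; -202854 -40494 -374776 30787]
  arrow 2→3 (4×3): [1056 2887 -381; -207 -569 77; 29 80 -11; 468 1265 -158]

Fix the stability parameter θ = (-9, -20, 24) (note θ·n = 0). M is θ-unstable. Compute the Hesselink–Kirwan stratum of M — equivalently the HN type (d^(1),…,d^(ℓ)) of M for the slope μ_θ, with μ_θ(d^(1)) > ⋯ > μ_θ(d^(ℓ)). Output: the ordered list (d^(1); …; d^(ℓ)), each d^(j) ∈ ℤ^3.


Interval decomposition of M: I[1,1], I[1,3]^3, I[3,3].
HN type (ℓ=3): μ^(1)=24; μ^(2)=-9; μ^(3)=-29/2

((0, 0, 4); (1, 0, 0); (3, 3, 0))


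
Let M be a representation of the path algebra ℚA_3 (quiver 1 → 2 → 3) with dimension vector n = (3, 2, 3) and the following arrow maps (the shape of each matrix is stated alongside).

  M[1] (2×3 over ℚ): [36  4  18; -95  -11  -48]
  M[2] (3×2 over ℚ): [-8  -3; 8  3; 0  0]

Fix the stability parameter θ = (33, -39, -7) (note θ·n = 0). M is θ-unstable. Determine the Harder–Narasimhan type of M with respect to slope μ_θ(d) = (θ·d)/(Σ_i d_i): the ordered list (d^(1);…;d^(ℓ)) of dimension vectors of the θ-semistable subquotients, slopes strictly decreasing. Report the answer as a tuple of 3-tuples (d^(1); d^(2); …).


Interval decomposition of M: I[1,1], I[1,2], I[1,3], I[3,3]^2.
HN type (ℓ=4): μ^(1)=33; μ^(2)=-3; μ^(3)=-13/3; μ^(4)=-7

((1, 0, 0); (1, 1, 0); (1, 1, 1); (0, 0, 2))


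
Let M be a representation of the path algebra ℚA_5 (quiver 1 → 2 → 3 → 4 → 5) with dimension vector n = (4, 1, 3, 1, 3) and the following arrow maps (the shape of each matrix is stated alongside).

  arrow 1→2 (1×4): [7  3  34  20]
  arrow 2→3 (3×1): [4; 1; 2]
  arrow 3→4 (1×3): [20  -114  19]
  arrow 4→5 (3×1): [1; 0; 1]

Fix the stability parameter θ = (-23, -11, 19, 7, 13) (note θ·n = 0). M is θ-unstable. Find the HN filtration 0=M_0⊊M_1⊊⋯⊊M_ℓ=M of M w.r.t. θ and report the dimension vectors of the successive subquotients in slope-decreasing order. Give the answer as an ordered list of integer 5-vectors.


Barcode: M ≅ I[1,1]^3, I[1,5], I[3,3]^2, I[5,5]^2. HN layers by μ_θ (4 steps, strictly decreasing):
  μ^(1)=19; μ^(2)=13; μ^(3)=-11; μ^(4)=-23

((0, 0, 2, 0, 0); (0, 0, 1, 1, 3); (0, 1, 0, 0, 0); (4, 0, 0, 0, 0))


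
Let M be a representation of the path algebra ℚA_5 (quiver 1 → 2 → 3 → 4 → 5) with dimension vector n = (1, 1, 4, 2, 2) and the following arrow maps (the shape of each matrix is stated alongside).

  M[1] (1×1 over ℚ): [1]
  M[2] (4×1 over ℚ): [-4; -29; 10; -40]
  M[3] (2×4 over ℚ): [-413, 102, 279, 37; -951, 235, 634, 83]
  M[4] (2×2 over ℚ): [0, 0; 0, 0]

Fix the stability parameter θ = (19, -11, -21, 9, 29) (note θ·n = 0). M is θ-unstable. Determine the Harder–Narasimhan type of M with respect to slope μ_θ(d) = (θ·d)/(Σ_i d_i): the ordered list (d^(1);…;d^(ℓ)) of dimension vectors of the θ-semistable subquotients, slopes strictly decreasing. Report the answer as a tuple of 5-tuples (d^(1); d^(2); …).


Via rank(M_{q-1}∘⋯∘M_p): M ≅ I[1,4], I[3,3]^2, I[3,4], I[5,5]^2.
μ_θ-semistable layers: μ^(1)=29; μ^(2)=9; μ^(3)=-13/3; μ^(4)=-21

((0, 0, 0, 0, 2); (0, 0, 0, 2, 0); (1, 1, 1, 0, 0); (0, 0, 3, 0, 0))


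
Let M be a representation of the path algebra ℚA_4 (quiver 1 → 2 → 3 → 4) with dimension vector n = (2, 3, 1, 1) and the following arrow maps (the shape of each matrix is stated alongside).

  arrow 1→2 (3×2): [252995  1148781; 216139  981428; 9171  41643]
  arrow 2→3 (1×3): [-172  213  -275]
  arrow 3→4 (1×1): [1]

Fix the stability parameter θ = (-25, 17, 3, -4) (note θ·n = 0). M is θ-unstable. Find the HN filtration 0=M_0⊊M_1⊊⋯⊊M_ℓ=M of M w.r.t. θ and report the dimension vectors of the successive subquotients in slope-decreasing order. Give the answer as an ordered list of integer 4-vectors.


Interval decomposition of M: I[1,2], I[1,4], I[2,2].
HN type (ℓ=3): μ^(1)=17; μ^(2)=16/3; μ^(3)=-25

((0, 2, 0, 0); (0, 1, 1, 1); (2, 0, 0, 0))


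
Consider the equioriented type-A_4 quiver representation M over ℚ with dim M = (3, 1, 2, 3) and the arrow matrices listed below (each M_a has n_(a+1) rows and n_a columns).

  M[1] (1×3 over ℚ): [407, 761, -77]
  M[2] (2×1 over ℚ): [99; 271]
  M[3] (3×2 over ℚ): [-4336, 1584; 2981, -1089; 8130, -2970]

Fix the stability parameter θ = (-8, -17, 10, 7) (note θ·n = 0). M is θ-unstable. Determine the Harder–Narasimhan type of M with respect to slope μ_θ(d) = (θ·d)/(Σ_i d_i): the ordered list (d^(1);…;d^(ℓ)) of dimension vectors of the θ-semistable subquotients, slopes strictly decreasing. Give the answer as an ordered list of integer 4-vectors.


Interval decomposition of M: I[1,1]^2, I[1,3], I[3,4], I[4,4]^2.
HN type (ℓ=5): μ^(1)=10; μ^(2)=17/2; μ^(3)=7; μ^(4)=-8; μ^(5)=-25/2

((0, 0, 1, 0); (0, 0, 1, 1); (0, 0, 0, 2); (2, 0, 0, 0); (1, 1, 0, 0))


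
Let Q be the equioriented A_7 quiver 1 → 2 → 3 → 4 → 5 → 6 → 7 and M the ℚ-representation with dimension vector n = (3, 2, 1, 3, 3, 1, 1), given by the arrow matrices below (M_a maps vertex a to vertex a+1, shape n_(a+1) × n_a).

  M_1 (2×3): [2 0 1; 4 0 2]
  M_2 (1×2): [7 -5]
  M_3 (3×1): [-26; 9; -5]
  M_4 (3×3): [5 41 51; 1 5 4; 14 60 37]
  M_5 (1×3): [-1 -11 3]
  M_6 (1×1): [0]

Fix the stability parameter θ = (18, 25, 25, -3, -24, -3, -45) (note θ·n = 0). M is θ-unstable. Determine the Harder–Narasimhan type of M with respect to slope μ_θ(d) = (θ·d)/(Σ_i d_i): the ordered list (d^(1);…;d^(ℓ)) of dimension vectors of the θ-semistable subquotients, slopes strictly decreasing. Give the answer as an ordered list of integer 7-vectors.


Via rank(M_{q-1}∘⋯∘M_p): M ≅ I[1,1]^2, I[1,5], I[2,2], I[4,5], I[4,6], I[7,7].
μ_θ-semistable layers: μ^(1)=25; μ^(2)=18; μ^(3)=41/5; μ^(4)=-3; μ^(5)=-27/2; μ^(6)=-45

((0, 1, 0, 0, 0, 0, 0); (2, 0, 0, 0, 0, 0, 0); (1, 1, 1, 1, 1, 0, 0); (0, 0, 0, 0, 0, 1, 0); (0, 0, 0, 2, 2, 0, 0); (0, 0, 0, 0, 0, 0, 1))


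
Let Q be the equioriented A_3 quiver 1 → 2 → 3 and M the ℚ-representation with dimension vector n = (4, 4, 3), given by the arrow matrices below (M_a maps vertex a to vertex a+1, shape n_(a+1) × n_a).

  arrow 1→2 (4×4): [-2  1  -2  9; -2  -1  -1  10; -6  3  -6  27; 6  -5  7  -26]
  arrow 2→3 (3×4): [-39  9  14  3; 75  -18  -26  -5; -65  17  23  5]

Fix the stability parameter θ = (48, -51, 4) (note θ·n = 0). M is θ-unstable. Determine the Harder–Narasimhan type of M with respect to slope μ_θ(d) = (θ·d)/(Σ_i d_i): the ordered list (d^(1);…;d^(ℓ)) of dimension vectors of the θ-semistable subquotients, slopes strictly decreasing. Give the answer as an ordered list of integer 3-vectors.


Barcode: M ≅ I[1,1]^2, I[1,3]^2, I[2,2], I[2,3]. HN layers by μ_θ (4 steps, strictly decreasing):
  μ^(1)=48; μ^(2)=4; μ^(3)=-3/2; μ^(4)=-51

((2, 0, 0); (0, 0, 3); (2, 2, 0); (0, 2, 0))


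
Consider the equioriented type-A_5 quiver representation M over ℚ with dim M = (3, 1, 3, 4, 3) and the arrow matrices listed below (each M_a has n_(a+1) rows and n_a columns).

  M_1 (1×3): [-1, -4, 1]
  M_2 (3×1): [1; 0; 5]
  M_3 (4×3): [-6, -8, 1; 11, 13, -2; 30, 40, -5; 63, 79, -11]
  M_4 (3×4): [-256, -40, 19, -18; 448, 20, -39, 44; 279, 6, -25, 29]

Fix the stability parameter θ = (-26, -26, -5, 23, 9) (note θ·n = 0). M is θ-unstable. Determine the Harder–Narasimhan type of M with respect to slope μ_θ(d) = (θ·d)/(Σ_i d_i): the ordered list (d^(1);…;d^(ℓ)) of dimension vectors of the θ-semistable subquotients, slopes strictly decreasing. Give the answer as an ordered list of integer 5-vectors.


Interval decomposition of M: I[1,1]^2, I[1,5], I[3,3], I[3,5], I[4,4], I[4,5].
HN type (ℓ=4): μ^(1)=23; μ^(2)=16; μ^(3)=-5; μ^(4)=-26

((0, 0, 0, 1, 0); (0, 0, 0, 3, 3); (0, 0, 3, 0, 0); (3, 1, 0, 0, 0))


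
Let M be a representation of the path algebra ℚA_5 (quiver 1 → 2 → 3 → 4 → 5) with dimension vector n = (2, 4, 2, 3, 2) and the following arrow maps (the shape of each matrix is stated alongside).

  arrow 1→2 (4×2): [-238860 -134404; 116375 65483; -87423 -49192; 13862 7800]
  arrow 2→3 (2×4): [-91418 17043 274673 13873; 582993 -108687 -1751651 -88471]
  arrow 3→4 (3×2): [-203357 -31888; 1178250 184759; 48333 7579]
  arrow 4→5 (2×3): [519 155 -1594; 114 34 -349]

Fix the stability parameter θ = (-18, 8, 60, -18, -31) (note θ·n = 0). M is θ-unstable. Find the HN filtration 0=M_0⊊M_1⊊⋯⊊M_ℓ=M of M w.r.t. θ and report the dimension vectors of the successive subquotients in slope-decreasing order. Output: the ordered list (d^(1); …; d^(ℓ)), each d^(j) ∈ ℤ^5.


Barcode: M ≅ I[1,4], I[1,5], I[2,2]^2, I[4,5]. HN layers by μ_θ (5 steps, strictly decreasing):
  μ^(1)=21; μ^(2)=8; μ^(3)=19/4; μ^(4)=-18; μ^(5)=-49/2

((0, 0, 1, 1, 0); (0, 3, 0, 0, 0); (0, 1, 1, 1, 1); (2, 0, 0, 0, 0); (0, 0, 0, 1, 1))


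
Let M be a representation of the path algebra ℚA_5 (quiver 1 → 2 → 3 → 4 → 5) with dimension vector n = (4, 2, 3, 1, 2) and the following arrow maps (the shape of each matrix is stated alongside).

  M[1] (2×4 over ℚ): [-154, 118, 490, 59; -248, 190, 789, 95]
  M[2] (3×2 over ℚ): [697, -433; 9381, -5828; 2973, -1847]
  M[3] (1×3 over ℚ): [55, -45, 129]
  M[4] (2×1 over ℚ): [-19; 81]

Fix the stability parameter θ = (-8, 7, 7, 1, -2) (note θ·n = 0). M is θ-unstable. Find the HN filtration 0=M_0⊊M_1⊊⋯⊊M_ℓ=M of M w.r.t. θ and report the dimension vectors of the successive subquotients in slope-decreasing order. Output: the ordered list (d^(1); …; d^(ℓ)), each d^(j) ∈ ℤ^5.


Via rank(M_{q-1}∘⋯∘M_p): M ≅ I[1,1]^2, I[1,3], I[1,5], I[3,3], I[5,5].
μ_θ-semistable layers: μ^(1)=7; μ^(2)=13/4; μ^(3)=-2; μ^(4)=-8

((0, 1, 2, 0, 0); (0, 1, 1, 1, 1); (0, 0, 0, 0, 1); (4, 0, 0, 0, 0))


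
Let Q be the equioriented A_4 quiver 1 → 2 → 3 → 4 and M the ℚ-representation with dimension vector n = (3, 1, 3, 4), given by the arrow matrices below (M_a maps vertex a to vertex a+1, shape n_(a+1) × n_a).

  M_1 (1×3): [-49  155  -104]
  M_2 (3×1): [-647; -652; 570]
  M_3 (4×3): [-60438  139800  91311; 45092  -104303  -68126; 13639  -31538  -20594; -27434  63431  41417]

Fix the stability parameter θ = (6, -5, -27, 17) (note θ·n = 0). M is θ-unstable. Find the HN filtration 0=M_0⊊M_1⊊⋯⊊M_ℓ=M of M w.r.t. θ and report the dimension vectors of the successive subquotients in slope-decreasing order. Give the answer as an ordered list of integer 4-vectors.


Via rank(M_{q-1}∘⋯∘M_p): M ≅ I[1,1]^2, I[1,4], I[3,4]^2, I[4,4].
μ_θ-semistable layers: μ^(1)=17; μ^(2)=6; μ^(3)=-26/3; μ^(4)=-27

((0, 0, 0, 4); (2, 0, 0, 0); (1, 1, 1, 0); (0, 0, 2, 0))


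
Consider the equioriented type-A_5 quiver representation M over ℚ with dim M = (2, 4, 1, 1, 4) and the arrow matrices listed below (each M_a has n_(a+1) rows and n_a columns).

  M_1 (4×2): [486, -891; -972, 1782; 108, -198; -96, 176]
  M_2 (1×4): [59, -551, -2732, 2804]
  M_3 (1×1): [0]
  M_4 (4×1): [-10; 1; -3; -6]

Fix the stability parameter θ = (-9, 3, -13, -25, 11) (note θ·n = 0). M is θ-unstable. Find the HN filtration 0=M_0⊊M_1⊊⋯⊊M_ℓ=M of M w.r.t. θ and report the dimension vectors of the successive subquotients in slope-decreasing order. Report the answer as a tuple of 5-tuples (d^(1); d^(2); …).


Barcode: M ≅ I[1,1], I[1,3], I[2,2]^3, I[4,5], I[5,5]^3. HN layers by μ_θ (5 steps, strictly decreasing):
  μ^(1)=11; μ^(2)=3; μ^(3)=-5; μ^(4)=-9; μ^(5)=-25

((0, 0, 0, 0, 4); (0, 3, 0, 0, 0); (0, 1, 1, 0, 0); (2, 0, 0, 0, 0); (0, 0, 0, 1, 0))


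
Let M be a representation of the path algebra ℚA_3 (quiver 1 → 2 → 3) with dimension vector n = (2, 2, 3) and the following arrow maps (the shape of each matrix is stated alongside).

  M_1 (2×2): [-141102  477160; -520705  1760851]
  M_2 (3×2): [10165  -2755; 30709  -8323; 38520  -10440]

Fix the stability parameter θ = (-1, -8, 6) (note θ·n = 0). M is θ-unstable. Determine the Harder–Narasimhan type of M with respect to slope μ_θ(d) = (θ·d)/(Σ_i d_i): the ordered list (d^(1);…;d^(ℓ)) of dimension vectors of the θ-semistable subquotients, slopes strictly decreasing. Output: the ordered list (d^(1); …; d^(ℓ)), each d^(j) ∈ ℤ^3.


Interval decomposition of M: I[1,2], I[1,3], I[3,3]^2.
HN type (ℓ=2): μ^(1)=6; μ^(2)=-9/2

((0, 0, 3); (2, 2, 0))


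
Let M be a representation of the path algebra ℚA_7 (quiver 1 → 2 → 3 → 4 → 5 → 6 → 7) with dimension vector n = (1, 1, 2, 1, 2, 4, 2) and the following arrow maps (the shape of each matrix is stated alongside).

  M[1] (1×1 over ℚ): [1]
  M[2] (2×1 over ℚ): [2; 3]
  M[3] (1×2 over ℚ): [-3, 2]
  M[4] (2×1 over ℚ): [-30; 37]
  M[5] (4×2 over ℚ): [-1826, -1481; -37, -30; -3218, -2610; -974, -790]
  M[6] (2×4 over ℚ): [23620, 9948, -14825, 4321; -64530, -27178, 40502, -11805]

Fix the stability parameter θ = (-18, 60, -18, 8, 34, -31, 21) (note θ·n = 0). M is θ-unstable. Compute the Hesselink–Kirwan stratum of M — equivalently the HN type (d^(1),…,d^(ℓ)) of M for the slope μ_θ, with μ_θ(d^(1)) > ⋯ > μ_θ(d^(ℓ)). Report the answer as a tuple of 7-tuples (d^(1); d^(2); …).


Barcode: M ≅ I[1,3], I[3,6], I[5,6], I[6,7]^2. HN layers by μ_θ (5 steps, strictly decreasing):
  μ^(1)=21; μ^(2)=11/3; μ^(3)=3/2; μ^(4)=-18; μ^(5)=-31

((0, 1, 1, 0, 0, 0, 2); (0, 0, 0, 1, 1, 1, 0); (0, 0, 0, 0, 1, 1, 0); (1, 0, 1, 0, 0, 0, 0); (0, 0, 0, 0, 0, 2, 0))


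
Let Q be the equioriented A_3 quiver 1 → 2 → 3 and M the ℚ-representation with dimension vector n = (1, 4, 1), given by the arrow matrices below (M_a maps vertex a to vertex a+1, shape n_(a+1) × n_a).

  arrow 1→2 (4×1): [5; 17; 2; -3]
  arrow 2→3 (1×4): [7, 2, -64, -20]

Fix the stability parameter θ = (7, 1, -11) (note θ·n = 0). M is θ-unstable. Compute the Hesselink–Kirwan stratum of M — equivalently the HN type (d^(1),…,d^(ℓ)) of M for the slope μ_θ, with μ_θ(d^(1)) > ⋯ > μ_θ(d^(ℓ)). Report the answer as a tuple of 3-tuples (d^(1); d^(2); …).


Barcode: M ≅ I[1,3], I[2,2]^3. HN layers by μ_θ (2 steps, strictly decreasing):
  μ^(1)=1; μ^(2)=-1

((0, 3, 0); (1, 1, 1))


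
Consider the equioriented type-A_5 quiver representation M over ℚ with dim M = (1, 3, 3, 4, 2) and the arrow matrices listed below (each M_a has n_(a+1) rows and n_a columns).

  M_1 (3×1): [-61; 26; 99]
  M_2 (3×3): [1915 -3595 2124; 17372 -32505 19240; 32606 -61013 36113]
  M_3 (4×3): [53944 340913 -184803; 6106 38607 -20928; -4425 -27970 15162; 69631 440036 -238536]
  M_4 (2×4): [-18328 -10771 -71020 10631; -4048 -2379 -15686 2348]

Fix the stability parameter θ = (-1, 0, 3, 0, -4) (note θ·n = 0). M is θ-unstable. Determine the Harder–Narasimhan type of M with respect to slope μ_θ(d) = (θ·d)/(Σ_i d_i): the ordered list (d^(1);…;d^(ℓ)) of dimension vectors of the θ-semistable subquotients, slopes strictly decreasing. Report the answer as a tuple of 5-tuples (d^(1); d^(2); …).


Barcode: M ≅ I[1,5], I[2,4], I[2,5], I[4,4]. HN layers by μ_θ (4 steps, strictly decreasing):
  μ^(1)=3/2; μ^(2)=0; μ^(3)=-1/4; μ^(4)=-1

((0, 0, 1, 1, 0); (0, 1, 0, 1, 0); (0, 2, 2, 2, 2); (1, 0, 0, 0, 0))


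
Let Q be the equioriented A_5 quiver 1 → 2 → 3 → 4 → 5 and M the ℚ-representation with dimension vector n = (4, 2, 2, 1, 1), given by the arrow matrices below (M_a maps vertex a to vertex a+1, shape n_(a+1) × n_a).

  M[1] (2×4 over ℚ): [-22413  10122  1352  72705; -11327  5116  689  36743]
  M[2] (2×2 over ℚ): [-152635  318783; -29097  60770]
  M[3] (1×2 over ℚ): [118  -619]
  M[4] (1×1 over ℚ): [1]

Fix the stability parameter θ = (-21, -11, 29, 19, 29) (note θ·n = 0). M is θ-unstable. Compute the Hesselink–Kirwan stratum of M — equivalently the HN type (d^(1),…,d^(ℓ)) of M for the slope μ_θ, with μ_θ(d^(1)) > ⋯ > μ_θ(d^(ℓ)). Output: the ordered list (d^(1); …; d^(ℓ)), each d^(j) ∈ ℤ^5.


Interval decomposition of M: I[1,1]^2, I[1,3], I[1,5].
HN type (ℓ=4): μ^(1)=29; μ^(2)=24; μ^(3)=-11; μ^(4)=-21

((0, 0, 1, 0, 1); (0, 0, 1, 1, 0); (0, 2, 0, 0, 0); (4, 0, 0, 0, 0))


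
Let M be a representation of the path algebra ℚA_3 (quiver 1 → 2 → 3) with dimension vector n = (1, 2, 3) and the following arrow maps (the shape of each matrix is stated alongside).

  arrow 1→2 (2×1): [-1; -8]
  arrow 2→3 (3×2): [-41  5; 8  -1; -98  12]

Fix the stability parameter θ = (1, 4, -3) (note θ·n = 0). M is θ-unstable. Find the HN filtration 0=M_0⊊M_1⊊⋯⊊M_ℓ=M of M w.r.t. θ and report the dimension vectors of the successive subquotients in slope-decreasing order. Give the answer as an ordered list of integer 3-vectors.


Via rank(M_{q-1}∘⋯∘M_p): M ≅ I[1,3], I[2,3], I[3,3].
μ_θ-semistable layers: μ^(1)=2/3; μ^(2)=1/2; μ^(3)=-3

((1, 1, 1); (0, 1, 1); (0, 0, 1))


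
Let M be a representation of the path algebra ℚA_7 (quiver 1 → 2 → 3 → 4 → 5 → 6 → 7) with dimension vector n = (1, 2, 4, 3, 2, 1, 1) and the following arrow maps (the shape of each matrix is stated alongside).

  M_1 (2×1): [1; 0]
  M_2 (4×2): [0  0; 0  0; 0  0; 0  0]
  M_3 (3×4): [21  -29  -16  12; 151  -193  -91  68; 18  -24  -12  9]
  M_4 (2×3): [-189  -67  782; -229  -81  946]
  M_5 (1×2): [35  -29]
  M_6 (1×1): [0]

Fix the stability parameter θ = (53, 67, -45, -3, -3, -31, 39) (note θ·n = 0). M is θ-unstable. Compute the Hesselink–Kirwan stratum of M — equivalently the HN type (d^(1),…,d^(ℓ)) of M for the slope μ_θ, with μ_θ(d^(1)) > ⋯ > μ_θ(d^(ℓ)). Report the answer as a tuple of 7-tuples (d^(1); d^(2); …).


Interval decomposition of M: I[1,2], I[2,2], I[3,3], I[3,4], I[3,5], I[3,6], I[7,7].
HN type (ℓ=6): μ^(1)=67; μ^(2)=53; μ^(3)=39; μ^(4)=-3; μ^(5)=-37/3; μ^(6)=-45

((0, 2, 0, 0, 0, 0, 0); (1, 0, 0, 0, 0, 0, 0); (0, 0, 0, 0, 0, 0, 1); (0, 0, 0, 2, 1, 0, 0); (0, 0, 0, 1, 1, 1, 0); (0, 0, 4, 0, 0, 0, 0))


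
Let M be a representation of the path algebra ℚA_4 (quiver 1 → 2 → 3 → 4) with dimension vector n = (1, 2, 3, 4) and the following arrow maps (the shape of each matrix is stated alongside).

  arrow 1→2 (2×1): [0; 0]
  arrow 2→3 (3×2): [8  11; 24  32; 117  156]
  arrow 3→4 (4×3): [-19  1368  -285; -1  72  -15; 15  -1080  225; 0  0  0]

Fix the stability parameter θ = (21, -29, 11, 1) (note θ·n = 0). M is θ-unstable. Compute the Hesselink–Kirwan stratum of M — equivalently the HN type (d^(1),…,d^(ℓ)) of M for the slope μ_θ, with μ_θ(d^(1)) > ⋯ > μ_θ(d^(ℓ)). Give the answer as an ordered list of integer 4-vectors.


Barcode: M ≅ I[1,1], I[2,3], I[2,4], I[3,3], I[4,4]^3. HN layers by μ_θ (5 steps, strictly decreasing):
  μ^(1)=21; μ^(2)=11; μ^(3)=6; μ^(4)=1; μ^(5)=-29

((1, 0, 0, 0); (0, 0, 2, 0); (0, 0, 1, 1); (0, 0, 0, 3); (0, 2, 0, 0))


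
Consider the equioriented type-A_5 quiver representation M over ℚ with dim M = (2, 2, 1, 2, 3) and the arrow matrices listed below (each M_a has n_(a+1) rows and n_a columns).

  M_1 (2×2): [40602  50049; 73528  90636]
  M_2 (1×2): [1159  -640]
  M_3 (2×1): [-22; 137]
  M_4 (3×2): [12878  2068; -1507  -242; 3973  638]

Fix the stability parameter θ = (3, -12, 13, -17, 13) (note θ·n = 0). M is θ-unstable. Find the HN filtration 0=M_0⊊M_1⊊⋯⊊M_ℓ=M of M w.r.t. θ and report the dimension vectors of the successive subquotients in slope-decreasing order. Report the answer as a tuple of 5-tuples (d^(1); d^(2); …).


Interval decomposition of M: I[1,1], I[1,4], I[2,2], I[4,5], I[5,5]^2.
HN type (ℓ=6): μ^(1)=13; μ^(2)=3; μ^(3)=-2; μ^(4)=-9/2; μ^(5)=-12; μ^(6)=-17

((0, 0, 0, 0, 3); (1, 0, 0, 0, 0); (0, 0, 1, 1, 0); (1, 1, 0, 0, 0); (0, 1, 0, 0, 0); (0, 0, 0, 1, 0))


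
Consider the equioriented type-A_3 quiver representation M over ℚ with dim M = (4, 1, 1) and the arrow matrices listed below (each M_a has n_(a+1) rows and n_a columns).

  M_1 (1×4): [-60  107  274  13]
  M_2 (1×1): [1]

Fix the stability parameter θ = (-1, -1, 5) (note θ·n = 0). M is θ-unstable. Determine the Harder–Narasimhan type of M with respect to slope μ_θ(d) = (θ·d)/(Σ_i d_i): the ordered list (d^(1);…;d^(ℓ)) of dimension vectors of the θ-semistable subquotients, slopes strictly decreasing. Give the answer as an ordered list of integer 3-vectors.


Barcode: M ≅ I[1,1]^3, I[1,3]. HN layers by μ_θ (2 steps, strictly decreasing):
  μ^(1)=5; μ^(2)=-1

((0, 0, 1); (4, 1, 0))


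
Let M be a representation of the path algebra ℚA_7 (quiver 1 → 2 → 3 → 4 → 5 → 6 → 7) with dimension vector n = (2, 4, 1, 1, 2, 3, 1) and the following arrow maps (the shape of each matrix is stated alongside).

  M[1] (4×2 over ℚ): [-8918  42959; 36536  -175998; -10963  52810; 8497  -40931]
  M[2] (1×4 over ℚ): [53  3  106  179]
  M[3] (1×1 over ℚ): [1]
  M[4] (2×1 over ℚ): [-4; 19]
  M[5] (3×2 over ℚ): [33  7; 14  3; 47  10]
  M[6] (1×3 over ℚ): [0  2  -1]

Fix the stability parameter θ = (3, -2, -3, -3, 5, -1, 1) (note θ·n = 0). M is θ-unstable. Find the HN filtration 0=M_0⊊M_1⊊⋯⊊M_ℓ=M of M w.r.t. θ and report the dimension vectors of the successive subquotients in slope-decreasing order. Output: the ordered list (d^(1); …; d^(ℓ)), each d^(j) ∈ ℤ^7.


Via rank(M_{q-1}∘⋯∘M_p): M ≅ I[1,2], I[1,6], I[2,2]^2, I[5,7], I[6,6].
μ_θ-semistable layers: μ^(1)=2; μ^(2)=5/3; μ^(3)=1/2; μ^(4)=-1; μ^(5)=-5/4; μ^(6)=-2

((0, 0, 0, 0, 1, 1, 0); (0, 0, 0, 0, 1, 1, 1); (1, 1, 0, 0, 0, 0, 0); (0, 0, 0, 0, 0, 1, 0); (1, 1, 1, 1, 0, 0, 0); (0, 2, 0, 0, 0, 0, 0))


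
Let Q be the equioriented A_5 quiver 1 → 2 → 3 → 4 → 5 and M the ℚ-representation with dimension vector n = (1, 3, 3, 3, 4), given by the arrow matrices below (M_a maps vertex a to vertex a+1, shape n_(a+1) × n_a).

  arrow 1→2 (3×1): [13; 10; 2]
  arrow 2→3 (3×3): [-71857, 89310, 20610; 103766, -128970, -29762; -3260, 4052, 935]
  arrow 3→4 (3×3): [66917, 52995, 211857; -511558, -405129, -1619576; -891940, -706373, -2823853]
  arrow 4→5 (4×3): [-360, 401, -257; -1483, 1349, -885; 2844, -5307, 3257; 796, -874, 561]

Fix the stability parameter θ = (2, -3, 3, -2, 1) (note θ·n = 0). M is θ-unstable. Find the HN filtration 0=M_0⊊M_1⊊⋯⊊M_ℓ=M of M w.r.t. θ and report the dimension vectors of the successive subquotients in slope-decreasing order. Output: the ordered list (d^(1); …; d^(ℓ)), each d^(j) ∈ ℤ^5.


Via rank(M_{q-1}∘⋯∘M_p): M ≅ I[1,5], I[2,5]^2, I[5,5].
μ_θ-semistable layers: μ^(1)=1; μ^(2)=1/2; μ^(3)=-1/2; μ^(4)=-3

((0, 0, 0, 0, 4); (0, 0, 3, 3, 0); (1, 1, 0, 0, 0); (0, 2, 0, 0, 0))


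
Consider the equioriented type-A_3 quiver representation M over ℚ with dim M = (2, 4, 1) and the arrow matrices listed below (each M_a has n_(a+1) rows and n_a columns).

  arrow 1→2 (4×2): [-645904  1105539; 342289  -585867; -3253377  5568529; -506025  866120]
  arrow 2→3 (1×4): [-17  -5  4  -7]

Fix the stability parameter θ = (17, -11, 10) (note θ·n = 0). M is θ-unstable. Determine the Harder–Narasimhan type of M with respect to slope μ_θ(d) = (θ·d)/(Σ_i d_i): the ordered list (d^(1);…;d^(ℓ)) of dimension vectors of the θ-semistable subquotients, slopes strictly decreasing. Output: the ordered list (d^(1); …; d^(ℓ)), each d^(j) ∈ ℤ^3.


Interval decomposition of M: I[1,2], I[1,3], I[2,2]^2.
HN type (ℓ=3): μ^(1)=10; μ^(2)=3; μ^(3)=-11

((0, 0, 1); (2, 2, 0); (0, 2, 0))


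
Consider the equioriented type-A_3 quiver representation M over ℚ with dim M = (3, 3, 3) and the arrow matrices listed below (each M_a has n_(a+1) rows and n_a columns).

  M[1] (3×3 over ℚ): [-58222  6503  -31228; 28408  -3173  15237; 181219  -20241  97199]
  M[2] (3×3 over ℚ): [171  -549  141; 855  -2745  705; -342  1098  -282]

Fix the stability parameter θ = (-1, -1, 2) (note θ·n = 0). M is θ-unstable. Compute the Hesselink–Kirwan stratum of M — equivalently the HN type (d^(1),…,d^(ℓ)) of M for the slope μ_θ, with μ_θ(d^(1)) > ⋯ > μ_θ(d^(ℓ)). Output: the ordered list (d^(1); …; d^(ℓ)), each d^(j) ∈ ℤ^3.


Barcode: M ≅ I[1,2]^2, I[1,3], I[3,3]^2. HN layers by μ_θ (2 steps, strictly decreasing):
  μ^(1)=2; μ^(2)=-1

((0, 0, 3); (3, 3, 0))


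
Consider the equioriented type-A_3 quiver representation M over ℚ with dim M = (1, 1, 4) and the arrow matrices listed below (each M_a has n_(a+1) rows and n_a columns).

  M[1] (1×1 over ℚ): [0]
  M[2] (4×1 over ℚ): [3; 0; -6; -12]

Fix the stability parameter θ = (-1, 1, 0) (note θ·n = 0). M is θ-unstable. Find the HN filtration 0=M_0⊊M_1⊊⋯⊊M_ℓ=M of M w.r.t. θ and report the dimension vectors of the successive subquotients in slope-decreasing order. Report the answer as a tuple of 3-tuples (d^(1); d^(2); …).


Interval decomposition of M: I[1,1], I[2,3], I[3,3]^3.
HN type (ℓ=3): μ^(1)=1/2; μ^(2)=0; μ^(3)=-1

((0, 1, 1); (0, 0, 3); (1, 0, 0))


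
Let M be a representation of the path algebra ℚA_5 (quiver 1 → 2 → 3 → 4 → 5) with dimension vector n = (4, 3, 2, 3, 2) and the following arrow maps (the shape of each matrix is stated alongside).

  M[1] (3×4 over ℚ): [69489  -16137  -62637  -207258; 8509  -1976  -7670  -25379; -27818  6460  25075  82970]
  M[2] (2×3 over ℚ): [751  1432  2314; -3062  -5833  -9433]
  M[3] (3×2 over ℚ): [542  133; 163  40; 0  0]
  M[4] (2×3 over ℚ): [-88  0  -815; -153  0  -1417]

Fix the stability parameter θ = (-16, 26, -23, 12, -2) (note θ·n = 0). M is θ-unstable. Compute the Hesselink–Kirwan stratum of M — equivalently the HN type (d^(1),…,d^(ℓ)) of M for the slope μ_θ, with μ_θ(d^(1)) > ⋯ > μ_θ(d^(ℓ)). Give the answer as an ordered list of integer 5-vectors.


Interval decomposition of M: I[1,1], I[1,2], I[1,4], I[1,5], I[4,5].
HN type (ℓ=5): μ^(1)=26; μ^(2)=12; μ^(3)=5; μ^(4)=3/2; μ^(5)=-16

((0, 1, 0, 0, 0); (0, 0, 0, 1, 0); (0, 0, 0, 2, 2); (0, 2, 2, 0, 0); (4, 0, 0, 0, 0))


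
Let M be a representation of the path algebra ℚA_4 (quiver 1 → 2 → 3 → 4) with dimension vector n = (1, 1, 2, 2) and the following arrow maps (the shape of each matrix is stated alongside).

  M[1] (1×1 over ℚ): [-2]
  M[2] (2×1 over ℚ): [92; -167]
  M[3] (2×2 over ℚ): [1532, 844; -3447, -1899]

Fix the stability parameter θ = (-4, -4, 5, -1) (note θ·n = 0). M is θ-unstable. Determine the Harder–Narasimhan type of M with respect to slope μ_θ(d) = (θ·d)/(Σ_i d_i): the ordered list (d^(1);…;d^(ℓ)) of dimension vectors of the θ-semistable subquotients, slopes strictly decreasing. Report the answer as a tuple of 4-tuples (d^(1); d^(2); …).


Barcode: M ≅ I[1,4], I[3,3], I[4,4]. HN layers by μ_θ (4 steps, strictly decreasing):
  μ^(1)=5; μ^(2)=2; μ^(3)=-1; μ^(4)=-4

((0, 0, 1, 0); (0, 0, 1, 1); (0, 0, 0, 1); (1, 1, 0, 0))
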